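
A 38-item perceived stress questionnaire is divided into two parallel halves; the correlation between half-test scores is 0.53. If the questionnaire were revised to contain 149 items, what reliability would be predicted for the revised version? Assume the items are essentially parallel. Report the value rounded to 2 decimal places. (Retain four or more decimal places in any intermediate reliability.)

First correct the split-half correlation to full-test reliability: r_full = 2 × 0.53 / (1 + 0.53) ≈ 0.6928
Then adjust to 149 items: n = 149/38 = 3.9211
r_new = n·r_full / (1 + (n − 1)·r_full) = 2.7165 / 3.0237 ≈ 0.8984

0.90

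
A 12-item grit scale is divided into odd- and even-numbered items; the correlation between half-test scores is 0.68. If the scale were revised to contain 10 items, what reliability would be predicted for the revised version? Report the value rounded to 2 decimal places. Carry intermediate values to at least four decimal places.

0.78

First correct the split-half correlation to full-test reliability: r_full = 2 × 0.68 / (1 + 0.68) ≈ 0.8095
Then adjust to 10 items: n = 10/12 = 0.8333
r_new = n·r_full / (1 + (n − 1)·r_full) = 0.6746 / 0.8651 ≈ 0.7798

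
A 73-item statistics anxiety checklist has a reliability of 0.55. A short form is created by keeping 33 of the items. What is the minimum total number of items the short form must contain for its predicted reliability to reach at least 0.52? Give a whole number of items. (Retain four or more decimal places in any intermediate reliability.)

65

First, r for the 33-item form: n = 33/73 = 0.4521, so r_33 = 0.4521·0.55/(1 + (0.4521 − 1)·0.55) = 0.3559
Length factor from the short form to reach 0.52: n' = 0.52(1 − 0.3559) / [0.3559(1 − 0.52)] ≈ 1.9606
Items = 1.9606 × 33 ≈ 64.70 → 65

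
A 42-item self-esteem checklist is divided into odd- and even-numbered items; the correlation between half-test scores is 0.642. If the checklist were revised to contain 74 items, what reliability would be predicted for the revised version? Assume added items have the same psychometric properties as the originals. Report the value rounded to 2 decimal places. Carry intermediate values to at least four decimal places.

Full-test reliability from the split-half r: r_full = 2(0.642)/(1 + 0.642) = 0.7820
Then adjust to 74 items: n = 74/42 = 1.7619
r_new = n·r_full / (1 + (n − 1)·r_full) = 1.3778 / 1.5958 ≈ 0.8634

0.86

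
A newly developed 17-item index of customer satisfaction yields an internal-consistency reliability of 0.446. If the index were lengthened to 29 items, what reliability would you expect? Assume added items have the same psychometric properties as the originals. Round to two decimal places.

Length ratio n = 29/17 = 1.7059
By Spearman-Brown, r_new = n r / (1 + (n − 1) r).
r_new = (1.7059 × 0.446) / (1 + (1.7059 − 1) × 0.446)
r_new = 0.7608 / 1.3148 ≈ 0.5786

0.58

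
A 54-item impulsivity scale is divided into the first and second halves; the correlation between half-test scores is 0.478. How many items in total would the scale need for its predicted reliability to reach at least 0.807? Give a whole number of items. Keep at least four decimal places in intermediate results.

r_full = 2(0.478)/(1 + 0.478) = 0.6468
Solve Spearman-Brown for n: n = 0.807(1 − 0.6468) / [0.6468(1 − 0.807)] = 2.2833
Items = 2.2833 × 54 ≈ 123.30 → 124

124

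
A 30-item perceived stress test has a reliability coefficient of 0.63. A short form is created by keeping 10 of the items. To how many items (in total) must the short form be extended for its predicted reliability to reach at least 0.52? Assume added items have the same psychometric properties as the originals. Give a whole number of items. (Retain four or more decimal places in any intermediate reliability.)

20

First, r for the 10-item form: n = 10/30 = 0.3333, so r_10 = 0.3333·0.63/(1 + (0.3333 − 1)·0.63) = 0.3620
Length factor from the short form to reach 0.52: n' = 0.52(1 − 0.3620) / [0.3620(1 − 0.52)] ≈ 1.9093
Items = 1.9093 × 10 ≈ 19.09 → 20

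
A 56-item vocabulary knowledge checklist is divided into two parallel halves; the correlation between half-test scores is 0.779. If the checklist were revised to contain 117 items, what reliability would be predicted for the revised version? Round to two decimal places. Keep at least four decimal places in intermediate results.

0.94

Spearman-Brown correction (n = 2): r_full = 2·0.779/(1 + 0.779) = 0.8758
Then adjust to 117 items: n = 117/56 = 2.0893
r_new = n·r_full / (1 + (n − 1)·r_full) = 1.8298 / 1.9540 ≈ 0.9364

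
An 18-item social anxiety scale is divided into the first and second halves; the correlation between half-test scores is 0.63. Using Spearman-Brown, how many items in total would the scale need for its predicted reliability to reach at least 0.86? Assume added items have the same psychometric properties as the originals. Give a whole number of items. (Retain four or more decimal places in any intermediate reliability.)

33

r_full = 2(0.63)/(1 + 0.63) = 0.7730
n = r_tgt(1 − r_full) / [r_full(1 − r_tgt)] = 0.86 × 0.2270 / (0.7730 × 0.14) ≈ 1.8039
Items = 1.8039 × 18 ≈ 32.47 → 33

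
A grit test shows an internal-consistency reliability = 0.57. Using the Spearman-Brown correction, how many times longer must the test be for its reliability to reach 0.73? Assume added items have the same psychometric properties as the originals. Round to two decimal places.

2.04

Rearranging the Spearman-Brown formula for n,
n = r*(1 − r) / [ r (1 − r*) ]
n = 0.73 × (1 − 0.57) / [ 0.57 × (1 − 0.73) ]
  = 0.3139 / 0.1539 = 2.0396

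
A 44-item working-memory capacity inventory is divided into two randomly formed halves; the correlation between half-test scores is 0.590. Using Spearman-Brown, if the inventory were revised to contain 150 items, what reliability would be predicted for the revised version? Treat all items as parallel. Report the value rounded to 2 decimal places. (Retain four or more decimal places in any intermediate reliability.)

0.91

Full-test reliability from the split-half r: r_full = 2(0.590)/(1 + 0.590) = 0.7421
Length factor from 44 to 150 items: n = 150/44 = 3.4091
r_new = n·r_full / (1 + (n − 1)·r_full) = 2.5299 / 2.7878 ≈ 0.9075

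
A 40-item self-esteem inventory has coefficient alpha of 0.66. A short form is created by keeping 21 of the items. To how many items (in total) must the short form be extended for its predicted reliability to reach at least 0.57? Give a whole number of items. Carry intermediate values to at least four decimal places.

28

First, r for the 21-item form: n = 21/40 = 0.5250, so r_21 = 0.5250·0.66/(1 + (0.5250 − 1)·0.66) = 0.5047
Then solve for n' with r_old = 0.5047, r_target = 0.57: n' = 0.57(1 − 0.5047)/[0.5047(1 − 0.57)] = 1.3009
Total items = 1.3009 × 21 = 27.32, rounded up to 28.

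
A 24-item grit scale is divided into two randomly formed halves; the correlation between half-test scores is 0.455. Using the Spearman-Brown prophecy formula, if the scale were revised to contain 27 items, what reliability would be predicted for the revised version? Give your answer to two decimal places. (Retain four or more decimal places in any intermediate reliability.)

0.65

Spearman-Brown correction (n = 2): r_full = 2·0.455/(1 + 0.455) = 0.6254
Then adjust to 27 items: n = 27/24 = 1.1250
r_new = n·r_full / (1 + (n − 1)·r_full) = 0.7036 / 1.0782 ≈ 0.6526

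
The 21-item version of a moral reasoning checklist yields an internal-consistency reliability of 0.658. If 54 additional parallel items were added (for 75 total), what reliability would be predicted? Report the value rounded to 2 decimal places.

Length ratio n = 75/21 = 3.5714
Apply the Spearman-Brown prophecy formula, r' = nr / [1 + (n − 1)r]:
r_new = 3.5714·0.658 / [1 + (3.5714 − 1)·0.658]
r_new = 2.3500 / 2.6920 ≈ 0.8730

0.87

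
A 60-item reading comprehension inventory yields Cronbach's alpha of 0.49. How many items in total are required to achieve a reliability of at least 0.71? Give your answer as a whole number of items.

153

Rearranging the Spearman-Brown formula for n,
n = r_target (1 − r_old) / [ r_old (1 − r_target) ]
n = 0.71(1 − 0.49) / [0.49(1 − 0.71)]
  = 0.3621 / 0.1421 = 2.5482
So the test needs 2.5482 × 60 ≈ 152.89 items; rounding up, 153.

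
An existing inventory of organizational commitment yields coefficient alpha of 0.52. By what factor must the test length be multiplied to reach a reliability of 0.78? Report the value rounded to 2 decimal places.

Invert Spearman-Brown to solve for n:
n = r*(1 − r) / [ r (1 − r*) ]
n = 0.78 × (1 − 0.52) / [ 0.52 × (1 − 0.78) ]
n = 0.3744 / 0.1144 ≈ 3.2727

3.27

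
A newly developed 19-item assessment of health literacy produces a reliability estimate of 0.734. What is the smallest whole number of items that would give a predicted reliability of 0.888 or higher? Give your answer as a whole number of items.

55

Spearman-Brown solved for the length factor n:
n = r*(1 − r) / [ r (1 − r*) ]
n = 0.888 × (1 − 0.734) / [ 0.734 × (1 − 0.888) ]
n = 0.236208 / 0.082208 ≈ 2.8733
So the test needs 2.8733 × 19 ≈ 54.59 items; rounding up, 55.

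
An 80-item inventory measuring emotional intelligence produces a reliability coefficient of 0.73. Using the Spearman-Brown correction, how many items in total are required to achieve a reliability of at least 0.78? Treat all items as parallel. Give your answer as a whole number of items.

105

n = 0.78 × (1 − 0.73) / [ 0.73 × (1 − 0.78) ]
n = 0.2106 / 0.1606 ≈ 1.3113
Items needed = n × 80 = 1.3113 × 80 ≈ 104.90 → round up to 105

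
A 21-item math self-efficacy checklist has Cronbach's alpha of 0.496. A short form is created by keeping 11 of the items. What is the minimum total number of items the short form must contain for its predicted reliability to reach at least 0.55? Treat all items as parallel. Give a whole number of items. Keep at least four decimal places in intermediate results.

27

First, r for the 11-item form: n = 11/21 = 0.5238, so r_11 = 0.5238·0.496/(1 + (0.5238 − 1)·0.496) = 0.3401
Then solve for n' with r_old = 0.3401, r_target = 0.55: n' = 0.55(1 − 0.3401)/[0.3401(1 − 0.55)] = 2.3715
Items = 2.3715 × 11 ≈ 26.09 → 27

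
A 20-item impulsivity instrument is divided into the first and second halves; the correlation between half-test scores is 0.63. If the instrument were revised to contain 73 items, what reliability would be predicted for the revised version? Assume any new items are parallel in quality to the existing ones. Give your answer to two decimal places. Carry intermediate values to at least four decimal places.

0.93

Spearman-Brown correction (n = 2): r_full = 2·0.63/(1 + 0.63) = 0.7730
Then adjust to 73 items: n = 73/20 = 3.6500
r_new = n·r_full / (1 + (n − 1)·r_full) = 2.8215 / 3.0484 ≈ 0.9256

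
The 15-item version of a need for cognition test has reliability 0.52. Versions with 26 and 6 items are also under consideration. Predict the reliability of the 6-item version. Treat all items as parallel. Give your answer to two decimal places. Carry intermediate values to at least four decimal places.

0.30

Only the ratio of lengths matters: n = 6/15 = 0.4000
r_{6} = n·r / (1 + (n − 1)·r) = 0.2080 / 0.6880 ≈ 0.3023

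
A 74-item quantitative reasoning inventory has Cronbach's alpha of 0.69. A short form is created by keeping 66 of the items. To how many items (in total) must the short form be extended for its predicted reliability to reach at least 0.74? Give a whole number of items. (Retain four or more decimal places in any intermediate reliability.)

First, r for the 66-item form: n = 66/74 = 0.8919, so r_66 = 0.8919·0.69/(1 + (0.8919 − 1)·0.69) = 0.6650
Then solve for n' with r_old = 0.6650, r_target = 0.74: n' = 0.74(1 − 0.6650)/[0.6650(1 − 0.74)] = 1.4338
Total items = 1.4338 × 66 = 94.63, rounded up to 95.

95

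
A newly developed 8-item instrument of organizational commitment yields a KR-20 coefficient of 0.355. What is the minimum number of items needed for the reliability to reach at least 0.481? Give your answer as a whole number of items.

14

Rearranging the Spearman-Brown formula for n,
n = r_target (1 − r_old) / [ r_old (1 − r_target) ]
n = [0.481 × 0.645] / [0.355 × 0.519]
n = 0.310245 / 0.184245 ≈ 1.6839
So the test needs 1.6839 × 8 ≈ 13.47 items; rounding up, 14.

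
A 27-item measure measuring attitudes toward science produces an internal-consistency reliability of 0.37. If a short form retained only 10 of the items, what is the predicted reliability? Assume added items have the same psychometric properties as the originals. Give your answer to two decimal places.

0.18

n = 10/27 = 0.3704
r_new = (0.3704 × 0.37) / (1 + (0.3704 − 1) × 0.37)
r_new = 0.1370 / 0.7670 ≈ 0.1786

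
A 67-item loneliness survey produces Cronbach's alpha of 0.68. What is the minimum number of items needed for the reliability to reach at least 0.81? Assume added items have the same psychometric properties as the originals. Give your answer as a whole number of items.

Rearranging the Spearman-Brown formula for n,
n = r*(1 − r) / [ r (1 − r*) ]
n = [0.81 × 0.32] / [0.68 × 0.19]
  = 0.2592 / 0.1292 = 2.0062
So the test needs 2.0062 × 67 ≈ 134.42 items; rounding up, 135.

135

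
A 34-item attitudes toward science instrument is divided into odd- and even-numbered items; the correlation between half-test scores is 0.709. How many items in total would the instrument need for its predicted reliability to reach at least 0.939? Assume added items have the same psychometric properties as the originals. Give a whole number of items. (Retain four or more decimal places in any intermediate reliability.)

108

r_full = 2(0.709)/(1 + 0.709) = 0.8297
n = r_tgt(1 − r_full) / [r_full(1 − r_tgt)] = 0.939 × 0.1703 / (0.8297 × 0.061) ≈ 3.1596
Items = 3.1596 × 34 ≈ 107.43 → 108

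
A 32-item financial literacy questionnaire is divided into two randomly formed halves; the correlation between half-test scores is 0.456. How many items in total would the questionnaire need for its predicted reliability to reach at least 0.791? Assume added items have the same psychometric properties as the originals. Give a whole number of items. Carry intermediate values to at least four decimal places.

r_full = 2(0.456)/(1 + 0.456) = 0.6264
n = r_tgt(1 − r_full) / [r_full(1 − r_tgt)] = 0.791 × 0.3736 / (0.6264 × 0.209) ≈ 2.2573
Items = 2.2573 × 32 ≈ 72.23 → 73

73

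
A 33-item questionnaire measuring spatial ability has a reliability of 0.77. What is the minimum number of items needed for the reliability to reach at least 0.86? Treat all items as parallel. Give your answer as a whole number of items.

Invert Spearman-Brown to solve for n:
n = r*(1 − r) / [ r (1 − r*) ]
n = [0.86 × 0.23] / [0.77 × 0.14]
  = 0.1978 / 0.1078 = 1.8349
So the test needs 1.8349 × 33 ≈ 60.55 items; rounding up, 61.

61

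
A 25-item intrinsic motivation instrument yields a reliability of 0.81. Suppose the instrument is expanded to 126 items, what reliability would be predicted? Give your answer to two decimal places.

n = 126/25 = 5.04
Apply the Spearman-Brown prophecy formula, r' = nr / [1 + (n − 1)r]:
r_new = 5.04·0.81 / [1 + (5.04 − 1)·0.81]
r_new = 4.0824 / 4.2724 ≈ 0.9555

0.96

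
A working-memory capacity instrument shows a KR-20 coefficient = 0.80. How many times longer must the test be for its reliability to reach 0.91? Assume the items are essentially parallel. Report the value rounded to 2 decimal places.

Invert Spearman-Brown to solve for n:
n = r*(1 − r) / [ r (1 − r*) ]
n = 0.91 × (1 − 0.80) / [ 0.80 × (1 − 0.91) ]
n = 0.1820 / 0.0720 ≈ 2.5278

2.53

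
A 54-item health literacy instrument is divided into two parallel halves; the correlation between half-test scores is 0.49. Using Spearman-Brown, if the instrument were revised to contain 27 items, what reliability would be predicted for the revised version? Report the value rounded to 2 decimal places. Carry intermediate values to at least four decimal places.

0.49

Full-test reliability from the split-half r: r_full = 2(0.49)/(1 + 0.49) = 0.6577
Length factor from 54 to 27 items: n = 27/54 = 0.5000
r_new = n·r_full / (1 + (n − 1)·r_full) = 0.3288 / 0.6712 ≈ 0.4899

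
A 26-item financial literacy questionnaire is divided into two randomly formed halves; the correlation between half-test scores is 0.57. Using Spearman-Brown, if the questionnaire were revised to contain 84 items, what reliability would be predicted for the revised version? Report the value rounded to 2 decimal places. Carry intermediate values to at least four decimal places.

0.90

Full-test reliability from the split-half r: r_full = 2(0.57)/(1 + 0.57) = 0.7261
Then adjust to 84 items: n = 84/26 = 3.2308
r_new = n·r_full / (1 + (n − 1)·r_full) = 2.3459 / 2.6198 ≈ 0.8955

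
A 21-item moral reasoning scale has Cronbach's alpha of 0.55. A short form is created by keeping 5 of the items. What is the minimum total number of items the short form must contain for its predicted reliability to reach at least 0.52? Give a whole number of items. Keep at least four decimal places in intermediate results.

Short-form reliability: n = 5/21 = 0.2381; r_5 = n·r/(1+(n−1)r) ≈ 0.2254
Length factor from the short form to reach 0.52: n' = 0.52(1 − 0.2254) / [0.2254(1 − 0.52)] ≈ 3.7229
Total items = 3.7229 × 5 = 18.61, rounded up to 19.

19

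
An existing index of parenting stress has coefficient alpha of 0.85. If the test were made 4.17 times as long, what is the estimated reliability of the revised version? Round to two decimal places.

0.96

By Spearman-Brown, r_new = n r / (1 + (n − 1) r).
r_new = (4.17 × 0.85) / (1 + (4.17 − 1) × 0.85)
     = 3.5445 / 3.6945 = 0.9594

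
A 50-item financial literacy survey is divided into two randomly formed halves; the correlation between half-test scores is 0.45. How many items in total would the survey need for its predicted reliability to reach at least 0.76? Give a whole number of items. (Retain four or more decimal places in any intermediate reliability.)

97

Corrected full-test reliability: r_full = 2 × 0.45 / (1 + 0.45) ≈ 0.6207
n = r_tgt(1 − r_full) / [r_full(1 − r_tgt)] = 0.76 × 0.3793 / (0.6207 × 0.24) ≈ 1.9351
Required items = 1.9351 × 50 = 96.75, so 97 items.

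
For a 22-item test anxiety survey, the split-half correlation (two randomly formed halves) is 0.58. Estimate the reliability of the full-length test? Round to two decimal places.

The full test is twice the length of either half (n = 2).
r_full = 2(0.58) / (1 + 0.58)
       = 1.1600 / 1.5800 = 0.7342

0.73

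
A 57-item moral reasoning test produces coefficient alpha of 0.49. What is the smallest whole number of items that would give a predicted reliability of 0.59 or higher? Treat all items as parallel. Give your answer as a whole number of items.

Spearman-Brown solved for the length factor n:
n = r_target (1 − r_old) / [ r_old (1 − r_target) ]
n = 0.59(1 − 0.49) / [0.49(1 − 0.59)]
n = 0.3009 / 0.2009 ≈ 1.4978
1.4978 × 57 = 85.37 → 86 items

86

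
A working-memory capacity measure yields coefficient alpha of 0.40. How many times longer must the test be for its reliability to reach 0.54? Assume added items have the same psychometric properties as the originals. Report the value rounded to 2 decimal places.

1.76

n = [0.54 × 0.60] / [0.40 × 0.46]
n = 0.3240 / 0.1840 ≈ 1.7609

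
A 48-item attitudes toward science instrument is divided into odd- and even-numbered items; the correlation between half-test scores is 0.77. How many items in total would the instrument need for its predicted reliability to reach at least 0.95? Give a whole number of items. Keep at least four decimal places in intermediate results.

Corrected full-test reliability: r_full = 2 × 0.77 / (1 + 0.77) ≈ 0.8701
Solve Spearman-Brown for n: n = 0.95(1 − 0.8701) / [0.8701(1 − 0.95)] = 2.8366
Required items = 2.8366 × 48 = 136.16, so 137 items.

137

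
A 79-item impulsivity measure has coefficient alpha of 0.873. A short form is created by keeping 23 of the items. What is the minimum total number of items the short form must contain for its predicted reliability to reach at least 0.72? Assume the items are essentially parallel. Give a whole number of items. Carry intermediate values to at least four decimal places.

30

Short-form reliability: n = 23/79 = 0.2911; r_23 = n·r/(1+(n−1)r) ≈ 0.6668
Then solve for n' with r_old = 0.6668, r_target = 0.72: n' = 0.72(1 − 0.6668)/[0.6668(1 − 0.72)] = 1.2849
Items = 1.2849 × 23 ≈ 29.55 → 30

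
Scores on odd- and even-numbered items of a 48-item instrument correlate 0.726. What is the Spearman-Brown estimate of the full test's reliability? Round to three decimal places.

0.841

The full test is twice the length of either half (n = 2).
r_full = 2(0.726) / (1 + 0.726)
r_full = 1.4520 / 1.7260 ≈ 0.8413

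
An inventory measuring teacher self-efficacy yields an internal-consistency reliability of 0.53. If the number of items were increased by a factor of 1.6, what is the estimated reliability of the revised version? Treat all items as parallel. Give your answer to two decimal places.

0.64

Apply the Spearman-Brown prophecy formula, r' = nr / [1 + (n − 1)r]:
r_new = (1.6 × 0.53) / (1 + (1.6 − 1) × 0.53)
     = 0.8480 / 1.3180 = 0.6434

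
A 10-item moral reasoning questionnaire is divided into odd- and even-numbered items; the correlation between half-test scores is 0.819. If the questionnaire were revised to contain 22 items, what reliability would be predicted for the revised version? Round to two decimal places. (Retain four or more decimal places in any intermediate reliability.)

Full-test reliability from the split-half r: r_full = 2(0.819)/(1 + 0.819) = 0.9005
Then adjust to 22 items: n = 22/10 = 2.2000
r_new = n·r_full / (1 + (n − 1)·r_full) = 1.9811 / 2.0806 ≈ 0.9522

0.95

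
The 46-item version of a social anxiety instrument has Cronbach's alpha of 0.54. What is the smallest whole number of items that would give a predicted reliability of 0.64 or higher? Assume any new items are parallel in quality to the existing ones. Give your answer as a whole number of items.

Invert Spearman-Brown to solve for n:
n = r_target (1 − r_old) / [ r_old (1 − r_target) ]
n = [0.64 × 0.46] / [0.54 × 0.36]
  = 0.2944 / 0.1944 = 1.5144
Items needed = n × 46 = 1.5144 × 46 ≈ 69.66 → round up to 70

70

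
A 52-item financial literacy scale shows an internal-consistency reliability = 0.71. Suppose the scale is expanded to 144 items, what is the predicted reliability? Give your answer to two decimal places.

Length ratio n = 144/52 = 2.7692
r_new = (2.7692 × 0.71) / (1 + (2.7692 − 1) × 0.71)
     = 1.9661 / 2.2561 = 0.8715

0.87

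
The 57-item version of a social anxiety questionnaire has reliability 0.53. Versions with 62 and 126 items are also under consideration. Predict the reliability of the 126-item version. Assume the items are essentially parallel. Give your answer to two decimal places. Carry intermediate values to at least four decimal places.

Only the ratio of lengths matters: n = 126/57 = 2.2105
r_{126} = n·r / (1 + (n − 1)·r) = 1.1716 / 1.6416 ≈ 0.7137

0.71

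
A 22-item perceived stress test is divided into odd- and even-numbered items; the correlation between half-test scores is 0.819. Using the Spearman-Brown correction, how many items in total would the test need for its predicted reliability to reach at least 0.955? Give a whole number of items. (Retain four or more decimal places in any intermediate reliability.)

r_full = 2(0.819)/(1 + 0.819) = 0.9005
Solve Spearman-Brown for n: n = 0.955(1 − 0.9005) / [0.9005(1 − 0.955)] = 2.3449
Required items = 2.3449 × 22 = 51.59, so 52 items.

52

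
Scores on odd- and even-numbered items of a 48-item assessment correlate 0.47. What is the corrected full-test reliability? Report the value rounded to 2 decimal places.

0.64

r_full = 2r_hh / (1 + r_hh) = 2 × 0.47 / (1 + 0.47)
r_full = 0.9400 / 1.4700 ≈ 0.6395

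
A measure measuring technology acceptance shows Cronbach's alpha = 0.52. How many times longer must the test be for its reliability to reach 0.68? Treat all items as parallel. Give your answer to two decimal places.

1.96

n = [0.68 × 0.48] / [0.52 × 0.32]
n = 0.3264 / 0.1664 ≈ 1.9615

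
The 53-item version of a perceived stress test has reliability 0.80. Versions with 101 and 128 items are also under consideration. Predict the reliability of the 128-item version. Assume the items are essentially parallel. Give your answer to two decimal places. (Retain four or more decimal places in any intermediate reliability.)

The 101-item form is not needed; work directly from the 53-item form with n = 128/53 = 2.4151.
r_{128} = n·r / (1 + (n − 1)·r) = 1.9321 / 2.1321 ≈ 0.9062

0.91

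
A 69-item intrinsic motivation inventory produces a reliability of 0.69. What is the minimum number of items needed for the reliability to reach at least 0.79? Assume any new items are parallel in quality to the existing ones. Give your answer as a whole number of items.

117

Invert Spearman-Brown to solve for n:
n = r*(1 − r) / [ r (1 − r*) ]
n = [0.79 × 0.31] / [0.69 × 0.21]
  = 0.2449 / 0.1449 = 1.6901
So the test needs 1.6901 × 69 ≈ 116.62 items; rounding up, 117.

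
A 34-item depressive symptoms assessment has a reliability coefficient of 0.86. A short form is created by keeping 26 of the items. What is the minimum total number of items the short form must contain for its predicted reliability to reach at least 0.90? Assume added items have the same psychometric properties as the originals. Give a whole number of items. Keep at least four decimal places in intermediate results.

Short-form reliability: n = 26/34 = 0.7647; r_26 = n·r/(1+(n−1)r) ≈ 0.8245
Length factor from the short form to reach 0.90: n' = 0.90(1 − 0.8245) / [0.8245(1 − 0.90)] ≈ 1.9157
Items = 1.9157 × 26 ≈ 49.81 → 50

50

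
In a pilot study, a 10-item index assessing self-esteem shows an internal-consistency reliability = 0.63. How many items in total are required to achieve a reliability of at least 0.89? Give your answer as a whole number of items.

Spearman-Brown solved for the length factor n:
n = r_target (1 − r_old) / [ r_old (1 − r_target) ]
n = 0.89(1 − 0.63) / [0.63(1 − 0.89)]
  = 0.3293 / 0.0693 = 4.7518
4.7518 × 10 = 47.52 → 48 items

48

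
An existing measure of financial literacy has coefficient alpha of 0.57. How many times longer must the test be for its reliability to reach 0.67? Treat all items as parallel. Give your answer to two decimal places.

1.53

Invert Spearman-Brown to solve for n:
n = r_target (1 − r_old) / [ r_old (1 − r_target) ]
n = 0.67(1 − 0.57) / [0.57(1 − 0.67)]
  = 0.2881 / 0.1881 = 1.5316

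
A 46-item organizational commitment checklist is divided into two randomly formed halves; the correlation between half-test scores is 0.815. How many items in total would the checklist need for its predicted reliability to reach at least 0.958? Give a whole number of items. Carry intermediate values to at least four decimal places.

120

Corrected full-test reliability: r_full = 2 × 0.815 / (1 + 0.815) ≈ 0.8981
Solve Spearman-Brown for n: n = 0.958(1 − 0.8981) / [0.8981(1 − 0.958)] = 2.5880
Items = 2.5880 × 46 ≈ 119.05 → 120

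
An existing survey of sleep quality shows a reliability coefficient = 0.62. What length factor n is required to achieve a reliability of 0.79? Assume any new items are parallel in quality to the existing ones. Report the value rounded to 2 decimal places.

n = 0.79 × (1 − 0.62) / [ 0.62 × (1 − 0.79) ]
  = 0.3002 / 0.1302 = 2.3057

2.31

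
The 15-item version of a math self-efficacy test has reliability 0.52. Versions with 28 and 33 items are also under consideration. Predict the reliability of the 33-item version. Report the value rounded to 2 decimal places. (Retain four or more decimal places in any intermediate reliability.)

Only the ratio of lengths matters: n = 33/15 = 2.2000
r_{33} = n·r / (1 + (n − 1)·r) = 1.1440 / 1.6240 ≈ 0.7044

0.70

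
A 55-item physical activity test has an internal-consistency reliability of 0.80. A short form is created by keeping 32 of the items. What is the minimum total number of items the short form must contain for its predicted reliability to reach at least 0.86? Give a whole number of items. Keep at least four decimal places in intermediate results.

85

First, r for the 32-item form: n = 32/55 = 0.5818, so r_32 = 0.5818·0.80/(1 + (0.5818 − 1)·0.80) = 0.6994
Then solve for n' with r_old = 0.6994, r_target = 0.86: n' = 0.86(1 − 0.6994)/[0.6994(1 − 0.86)] = 2.6402
Items = 2.6402 × 32 ≈ 84.49 → 85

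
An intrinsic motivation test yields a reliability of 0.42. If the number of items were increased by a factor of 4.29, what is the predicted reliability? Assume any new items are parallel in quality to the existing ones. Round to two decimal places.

0.76

Spearman-Brown: r_new = n·r / (1 + (n − 1)·r)
r_new = (4.29 × 0.42) / (1 + (4.29 − 1) × 0.42)
     = 1.8018 / 2.3818 = 0.7565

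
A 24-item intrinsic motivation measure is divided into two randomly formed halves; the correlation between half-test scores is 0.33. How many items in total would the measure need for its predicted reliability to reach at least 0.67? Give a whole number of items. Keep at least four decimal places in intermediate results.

50

r_full = 2(0.33)/(1 + 0.33) = 0.4962
Solve Spearman-Brown for n: n = 0.67(1 − 0.4962) / [0.4962(1 − 0.67)] = 2.0614
Items = 2.0614 × 24 ≈ 49.47 → 50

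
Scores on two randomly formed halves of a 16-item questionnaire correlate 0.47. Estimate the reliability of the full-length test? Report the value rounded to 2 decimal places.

Apply the Spearman-Brown correction with n = 2:
r_full = 2r_hh / (1 + r_hh) = 2 × 0.47 / (1 + 0.47)
r_full = 0.9400 / 1.4700 ≈ 0.6395

0.64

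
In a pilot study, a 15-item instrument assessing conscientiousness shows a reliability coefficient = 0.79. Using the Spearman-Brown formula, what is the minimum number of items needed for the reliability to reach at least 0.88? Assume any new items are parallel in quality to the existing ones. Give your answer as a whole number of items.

30

Invert Spearman-Brown to solve for n:
n = r_target (1 − r_old) / [ r_old (1 − r_target) ]
n = 0.88(1 − 0.79) / [0.79(1 − 0.88)]
  = 0.1848 / 0.0948 = 1.9494
1.9494 × 15 = 29.24 → 30 items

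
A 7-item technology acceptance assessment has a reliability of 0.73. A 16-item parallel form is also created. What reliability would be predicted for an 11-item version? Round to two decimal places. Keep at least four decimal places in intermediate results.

Only the ratio of lengths matters: n = 11/7 = 1.5714
r_{11} = n·r / (1 + (n − 1)·r) = 1.1471 / 1.4171 ≈ 0.8095

0.81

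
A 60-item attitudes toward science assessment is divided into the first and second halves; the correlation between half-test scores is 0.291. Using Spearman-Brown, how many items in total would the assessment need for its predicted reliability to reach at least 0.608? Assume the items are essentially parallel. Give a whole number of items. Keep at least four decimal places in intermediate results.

114

Corrected full-test reliability: r_full = 2 × 0.291 / (1 + 0.291) ≈ 0.4508
n = r_tgt(1 − r_full) / [r_full(1 − r_tgt)] = 0.608 × 0.5492 / (0.4508 × 0.392) ≈ 1.8896
Required items = 1.8896 × 60 = 113.38, so 114 items.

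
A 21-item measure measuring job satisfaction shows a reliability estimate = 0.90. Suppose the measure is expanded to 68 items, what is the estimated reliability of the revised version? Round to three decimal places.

Length ratio n = 68/21 = 3.2381
r_new = 3.2381·0.90 / [1 + (3.2381 − 1)·0.90]
     = 2.9143 / 3.0143 = 0.9668

0.967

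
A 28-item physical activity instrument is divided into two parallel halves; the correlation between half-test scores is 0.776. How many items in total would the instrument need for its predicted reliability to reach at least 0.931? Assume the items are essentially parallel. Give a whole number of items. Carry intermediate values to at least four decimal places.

r_full = 2(0.776)/(1 + 0.776) = 0.8739
Solve Spearman-Brown for n: n = 0.931(1 − 0.8739) / [0.8739(1 − 0.931)] = 1.9469
Required items = 1.9469 × 28 = 54.51, so 55 items.

55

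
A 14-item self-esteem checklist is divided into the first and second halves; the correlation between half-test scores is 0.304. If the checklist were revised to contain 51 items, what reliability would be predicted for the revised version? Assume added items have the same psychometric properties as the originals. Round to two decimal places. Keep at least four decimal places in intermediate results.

0.76

Full-test reliability from the split-half r: r_full = 2(0.304)/(1 + 0.304) = 0.4663
Length factor from 14 to 51 items: n = 51/14 = 3.6429
r_new = n·r_full / (1 + (n − 1)·r_full) = 1.6987 / 2.2324 ≈ 0.7609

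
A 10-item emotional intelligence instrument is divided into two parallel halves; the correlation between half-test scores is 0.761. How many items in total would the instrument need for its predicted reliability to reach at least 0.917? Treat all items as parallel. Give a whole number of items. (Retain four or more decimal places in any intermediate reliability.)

18

r_full = 2(0.761)/(1 + 0.761) = 0.8643
Solve Spearman-Brown for n: n = 0.917(1 − 0.8643) / [0.8643(1 − 0.917)] = 1.7346
Required items = 1.7346 × 10 = 17.35, so 18 items.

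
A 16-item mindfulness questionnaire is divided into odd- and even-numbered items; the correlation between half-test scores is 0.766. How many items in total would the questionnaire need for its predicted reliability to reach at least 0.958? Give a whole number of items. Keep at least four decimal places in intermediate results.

r_full = 2(0.766)/(1 + 0.766) = 0.8675
Solve Spearman-Brown for n: n = 0.958(1 − 0.8675) / [0.8675(1 − 0.958)] = 3.4839
Items = 3.4839 × 16 ≈ 55.74 → 56

56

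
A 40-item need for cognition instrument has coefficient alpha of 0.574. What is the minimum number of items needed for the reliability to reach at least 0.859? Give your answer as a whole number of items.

181

n = 0.859(1 − 0.574) / [0.574(1 − 0.859)]
  = 0.365934 / 0.080934 = 4.5214
4.5214 × 40 = 180.86 → 181 items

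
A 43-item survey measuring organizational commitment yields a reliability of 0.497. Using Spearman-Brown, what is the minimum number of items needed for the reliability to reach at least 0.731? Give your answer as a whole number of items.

119

Rearranging the Spearman-Brown formula for n,
n = r*(1 − r) / [ r (1 − r*) ]
n = 0.731(1 − 0.497) / [0.497(1 − 0.731)]
  = 0.367693 / 0.133693 = 2.7503
2.7503 × 43 = 118.26 → 119 items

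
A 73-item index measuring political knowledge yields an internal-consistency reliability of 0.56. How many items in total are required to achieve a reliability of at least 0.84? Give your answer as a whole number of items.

Spearman-Brown solved for the length factor n:
n = r*(1 − r) / [ r (1 − r*) ]
n = 0.84 × (1 − 0.56) / [ 0.56 × (1 − 0.84) ]
n = 0.3696 / 0.0896 ≈ 4.1250
So the test needs 4.1250 × 73 ≈ 301.12 items; rounding up, 302.

302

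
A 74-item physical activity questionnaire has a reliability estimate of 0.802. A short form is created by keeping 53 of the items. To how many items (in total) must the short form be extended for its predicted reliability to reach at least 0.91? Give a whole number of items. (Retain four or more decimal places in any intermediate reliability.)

Short-form reliability: n = 53/74 = 0.7162; r_53 = n·r/(1+(n−1)r) ≈ 0.7437
Then solve for n' with r_old = 0.7437, r_target = 0.91: n' = 0.91(1 − 0.7437)/[0.7437(1 − 0.91)] = 3.4846
Total items = 3.4846 × 53 = 184.68, rounded up to 185.

185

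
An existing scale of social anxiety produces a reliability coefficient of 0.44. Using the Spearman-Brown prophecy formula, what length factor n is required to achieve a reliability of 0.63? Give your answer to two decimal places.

2.17

Invert Spearman-Brown to solve for n:
n = r_target (1 − r_old) / [ r_old (1 − r_target) ]
n = 0.63 × (1 − 0.44) / [ 0.44 × (1 − 0.63) ]
  = 0.3528 / 0.1628 = 2.1671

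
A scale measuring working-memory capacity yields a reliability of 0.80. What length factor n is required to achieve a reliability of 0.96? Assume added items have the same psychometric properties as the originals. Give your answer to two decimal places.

Spearman-Brown solved for the length factor n:
n = r_target (1 − r_old) / [ r_old (1 − r_target) ]
n = [0.96 × 0.20] / [0.80 × 0.04]
  = 0.1920 / 0.0320 = 6.0000

6.00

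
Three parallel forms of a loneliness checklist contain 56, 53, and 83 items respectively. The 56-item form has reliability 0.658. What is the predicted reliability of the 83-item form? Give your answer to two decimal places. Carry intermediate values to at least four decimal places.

The 53-item form is not needed; work directly from the 56-item form with n = 83/56 = 1.4821.
r_{83} = n·r / (1 + (n − 1)·r) = 0.9752 / 1.3172 ≈ 0.7404

0.74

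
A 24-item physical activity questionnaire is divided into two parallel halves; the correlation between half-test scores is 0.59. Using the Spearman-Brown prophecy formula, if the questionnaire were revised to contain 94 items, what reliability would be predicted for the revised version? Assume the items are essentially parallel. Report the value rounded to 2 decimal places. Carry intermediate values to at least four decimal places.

Spearman-Brown correction (n = 2): r_full = 2·0.59/(1 + 0.59) = 0.7421
Then adjust to 94 items: n = 94/24 = 3.9167
r_new = n·r_full / (1 + (n − 1)·r_full) = 2.9066 / 3.1645 ≈ 0.9185

0.92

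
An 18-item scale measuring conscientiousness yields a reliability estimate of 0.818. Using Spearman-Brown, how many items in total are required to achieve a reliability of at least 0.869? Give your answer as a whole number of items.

Rearranging the Spearman-Brown formula for n,
n = r*(1 − r) / [ r (1 − r*) ]
n = 0.869 × (1 − 0.818) / [ 0.818 × (1 − 0.869) ]
n = 0.158158 / 0.107158 ≈ 1.4759
So the test needs 1.4759 × 18 ≈ 26.57 items; rounding up, 27.

27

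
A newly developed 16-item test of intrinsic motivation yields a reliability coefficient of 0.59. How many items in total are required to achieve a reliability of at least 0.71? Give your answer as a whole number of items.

Rearranging the Spearman-Brown formula for n,
n = r*(1 − r) / [ r (1 − r*) ]
n = 0.71 × (1 − 0.59) / [ 0.59 × (1 − 0.71) ]
  = 0.2911 / 0.1711 = 1.7013
So the test needs 1.7013 × 16 ≈ 27.22 items; rounding up, 28.

28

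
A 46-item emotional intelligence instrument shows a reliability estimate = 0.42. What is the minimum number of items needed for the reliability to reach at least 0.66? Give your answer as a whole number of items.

124

Rearranging the Spearman-Brown formula for n,
n = r_target (1 − r_old) / [ r_old (1 − r_target) ]
n = 0.66 × (1 − 0.42) / [ 0.42 × (1 − 0.66) ]
  = 0.3828 / 0.1428 = 2.6807
So the test needs 2.6807 × 46 ≈ 123.31 items; rounding up, 124.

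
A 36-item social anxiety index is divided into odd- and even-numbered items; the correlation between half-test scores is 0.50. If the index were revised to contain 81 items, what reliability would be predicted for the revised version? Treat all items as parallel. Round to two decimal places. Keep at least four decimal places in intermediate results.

First correct the split-half correlation to full-test reliability: r_full = 2 × 0.50 / (1 + 0.50) ≈ 0.6667
Length factor from 36 to 81 items: n = 81/36 = 2.2500
r_new = n·r_full / (1 + (n − 1)·r_full) = 1.5001 / 1.8334 ≈ 0.8182

0.82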